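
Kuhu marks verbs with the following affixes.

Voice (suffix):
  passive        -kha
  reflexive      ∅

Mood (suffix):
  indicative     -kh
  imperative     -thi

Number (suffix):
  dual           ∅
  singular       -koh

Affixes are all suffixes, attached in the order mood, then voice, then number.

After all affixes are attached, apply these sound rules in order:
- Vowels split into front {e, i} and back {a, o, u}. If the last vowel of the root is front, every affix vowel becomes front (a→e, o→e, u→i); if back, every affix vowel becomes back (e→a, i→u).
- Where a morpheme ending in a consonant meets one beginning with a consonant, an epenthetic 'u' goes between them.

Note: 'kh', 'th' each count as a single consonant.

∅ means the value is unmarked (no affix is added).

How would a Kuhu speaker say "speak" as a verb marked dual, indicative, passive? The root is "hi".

Attach mood indicative -kh → hikh.
Attach voice passive -kha → hikhkha.
number = dual: zero marking, form stays hikhkha.
Apply vowel harmony: hikhkha → hikhkhe.
Apply epenthesis: hikhkhe → hikhukhe.

hikhukhe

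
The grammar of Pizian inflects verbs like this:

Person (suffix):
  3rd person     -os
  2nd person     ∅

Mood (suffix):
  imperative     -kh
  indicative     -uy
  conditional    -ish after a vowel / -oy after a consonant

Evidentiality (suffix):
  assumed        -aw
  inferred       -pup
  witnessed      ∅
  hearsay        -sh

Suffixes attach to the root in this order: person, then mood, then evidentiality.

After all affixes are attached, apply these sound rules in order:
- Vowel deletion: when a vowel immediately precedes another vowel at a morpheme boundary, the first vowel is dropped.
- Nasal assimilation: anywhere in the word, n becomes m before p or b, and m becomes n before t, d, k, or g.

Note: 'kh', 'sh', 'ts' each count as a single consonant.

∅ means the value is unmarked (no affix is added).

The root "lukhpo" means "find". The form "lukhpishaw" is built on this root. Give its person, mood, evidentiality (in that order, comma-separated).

Segment: lukhpo-ish-aw.
person: ∅ → 2nd person.
mood: -ish/oy → conditional.
evidentiality: -aw → assumed.

2nd person, conditional, assumed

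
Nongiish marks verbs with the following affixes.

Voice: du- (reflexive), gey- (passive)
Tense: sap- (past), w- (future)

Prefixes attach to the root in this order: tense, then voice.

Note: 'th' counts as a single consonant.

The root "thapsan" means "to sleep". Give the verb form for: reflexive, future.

Attach tense future w- → wthapsan.
Attach voice reflexive du- → duwthapsan.

duwthapsan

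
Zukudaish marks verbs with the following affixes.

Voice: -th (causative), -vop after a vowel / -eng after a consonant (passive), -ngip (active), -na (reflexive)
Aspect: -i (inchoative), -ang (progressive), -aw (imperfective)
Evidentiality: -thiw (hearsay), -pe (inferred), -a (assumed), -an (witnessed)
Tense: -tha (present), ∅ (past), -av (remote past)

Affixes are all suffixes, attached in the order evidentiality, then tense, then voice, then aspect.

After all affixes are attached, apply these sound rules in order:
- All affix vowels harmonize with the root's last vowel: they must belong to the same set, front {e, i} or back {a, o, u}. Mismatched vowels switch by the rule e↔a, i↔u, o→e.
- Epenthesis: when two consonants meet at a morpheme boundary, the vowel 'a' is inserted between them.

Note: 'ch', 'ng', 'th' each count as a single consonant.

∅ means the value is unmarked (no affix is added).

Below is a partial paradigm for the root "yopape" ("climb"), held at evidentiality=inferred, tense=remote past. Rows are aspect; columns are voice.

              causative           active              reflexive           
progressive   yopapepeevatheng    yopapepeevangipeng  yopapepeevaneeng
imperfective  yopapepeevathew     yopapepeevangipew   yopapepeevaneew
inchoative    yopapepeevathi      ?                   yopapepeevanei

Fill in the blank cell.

yopapepeevangipi

Attach evidentiality inferred -pe → yopapepe.
Attach tense remote past -av → yopapepeav.
Attach voice active -ngip → yopapepeavngip.
Attach aspect inchoative -i → yopapepeavngipi.
Apply vowel harmony: yopapepeavngipi → yopapepeevngipi.
Apply epenthesis: yopapepeevngipi → yopapepeevangipi.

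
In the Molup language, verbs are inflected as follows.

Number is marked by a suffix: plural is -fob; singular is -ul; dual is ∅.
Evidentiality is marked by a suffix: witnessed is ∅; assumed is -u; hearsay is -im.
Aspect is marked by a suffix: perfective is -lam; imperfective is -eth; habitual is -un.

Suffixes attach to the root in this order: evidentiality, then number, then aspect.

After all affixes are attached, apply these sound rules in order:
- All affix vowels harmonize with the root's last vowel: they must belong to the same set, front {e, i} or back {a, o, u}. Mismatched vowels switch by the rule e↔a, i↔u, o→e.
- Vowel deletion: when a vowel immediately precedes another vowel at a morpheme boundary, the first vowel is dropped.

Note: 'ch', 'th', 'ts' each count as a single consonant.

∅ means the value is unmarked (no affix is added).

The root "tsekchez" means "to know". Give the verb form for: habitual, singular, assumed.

Attach evidentiality assumed -u → tsekchezu.
Attach number singular -ul → tsekchezuul.
Attach aspect habitual -un → tsekchezuulun.
Apply vowel harmony: tsekchezuulun → tsekcheziilin.
Apply vowel deletion: tsekcheziilin → tsekchezilin.

tsekchezilin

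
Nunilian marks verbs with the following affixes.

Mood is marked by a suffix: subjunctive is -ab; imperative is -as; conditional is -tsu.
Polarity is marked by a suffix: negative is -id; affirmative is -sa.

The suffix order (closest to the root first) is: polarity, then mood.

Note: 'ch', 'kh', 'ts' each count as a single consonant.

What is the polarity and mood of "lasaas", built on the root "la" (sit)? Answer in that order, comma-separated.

Segment: la-sa-as.
polarity: -sa → affirmative.
mood: -as → imperative.

affirmative, imperative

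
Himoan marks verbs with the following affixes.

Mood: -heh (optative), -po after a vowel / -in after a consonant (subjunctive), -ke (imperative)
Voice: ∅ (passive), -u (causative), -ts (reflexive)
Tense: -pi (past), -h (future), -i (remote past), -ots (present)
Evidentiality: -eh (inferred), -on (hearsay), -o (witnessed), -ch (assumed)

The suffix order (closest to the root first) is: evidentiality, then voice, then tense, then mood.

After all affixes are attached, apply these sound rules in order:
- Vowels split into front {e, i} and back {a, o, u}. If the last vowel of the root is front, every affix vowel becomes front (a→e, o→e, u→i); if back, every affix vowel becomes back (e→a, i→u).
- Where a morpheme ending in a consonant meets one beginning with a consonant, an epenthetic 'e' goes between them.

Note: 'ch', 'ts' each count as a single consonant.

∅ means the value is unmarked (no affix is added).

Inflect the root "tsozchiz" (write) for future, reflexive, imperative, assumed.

tsozchizechetseheke

Attach evidentiality assumed -ch → tsozchizch.
Attach voice reflexive -ts → tsozchizchts.
Attach tense future -h → tsozchizchtsh.
Attach mood imperative -ke → tsozchizchtshke.
Vowel harmony: no change.
Apply epenthesis: tsozchizchtshke → tsozchizechetseheke.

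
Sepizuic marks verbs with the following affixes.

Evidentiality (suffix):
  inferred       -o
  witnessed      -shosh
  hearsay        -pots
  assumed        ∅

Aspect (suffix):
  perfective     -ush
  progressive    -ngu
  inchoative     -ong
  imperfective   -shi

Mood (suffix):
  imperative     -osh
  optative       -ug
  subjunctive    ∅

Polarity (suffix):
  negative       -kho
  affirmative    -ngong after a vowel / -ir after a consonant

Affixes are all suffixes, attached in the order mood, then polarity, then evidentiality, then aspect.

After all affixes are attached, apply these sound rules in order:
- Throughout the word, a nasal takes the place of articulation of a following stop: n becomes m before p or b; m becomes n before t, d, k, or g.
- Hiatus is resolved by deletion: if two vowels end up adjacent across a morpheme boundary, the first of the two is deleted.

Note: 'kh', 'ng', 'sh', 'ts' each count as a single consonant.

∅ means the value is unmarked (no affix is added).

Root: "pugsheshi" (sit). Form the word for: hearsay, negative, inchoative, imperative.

pugsheshoshkhopotsong

Attach mood imperative -osh → pugsheshiosh.
Attach polarity negative -kho → pugsheshioshkho.
Attach evidentiality hearsay -pots → pugsheshioshkhopots.
Attach aspect inchoative -ong → pugsheshioshkhopotsong.
Nasal assimilation: no change.
Apply vowel deletion: pugsheshioshkhopotsong → pugsheshoshkhopotsong.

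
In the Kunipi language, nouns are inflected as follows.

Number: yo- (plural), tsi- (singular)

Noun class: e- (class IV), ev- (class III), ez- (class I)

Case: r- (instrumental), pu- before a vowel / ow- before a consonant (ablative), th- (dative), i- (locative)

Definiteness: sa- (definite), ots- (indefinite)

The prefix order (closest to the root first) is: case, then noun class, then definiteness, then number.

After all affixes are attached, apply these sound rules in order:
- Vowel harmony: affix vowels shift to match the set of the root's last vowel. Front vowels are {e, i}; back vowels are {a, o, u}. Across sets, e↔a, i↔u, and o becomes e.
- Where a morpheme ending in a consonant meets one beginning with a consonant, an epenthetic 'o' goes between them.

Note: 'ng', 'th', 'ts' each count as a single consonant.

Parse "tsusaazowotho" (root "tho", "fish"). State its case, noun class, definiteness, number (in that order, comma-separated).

ablative, class I, definite, singular

Segment: tsi-sa-ez-ow-tho.
case: pu/ow- → ablative.
noun class: ez- → class I.
definiteness: sa- → definite.
number: tsi- → singular.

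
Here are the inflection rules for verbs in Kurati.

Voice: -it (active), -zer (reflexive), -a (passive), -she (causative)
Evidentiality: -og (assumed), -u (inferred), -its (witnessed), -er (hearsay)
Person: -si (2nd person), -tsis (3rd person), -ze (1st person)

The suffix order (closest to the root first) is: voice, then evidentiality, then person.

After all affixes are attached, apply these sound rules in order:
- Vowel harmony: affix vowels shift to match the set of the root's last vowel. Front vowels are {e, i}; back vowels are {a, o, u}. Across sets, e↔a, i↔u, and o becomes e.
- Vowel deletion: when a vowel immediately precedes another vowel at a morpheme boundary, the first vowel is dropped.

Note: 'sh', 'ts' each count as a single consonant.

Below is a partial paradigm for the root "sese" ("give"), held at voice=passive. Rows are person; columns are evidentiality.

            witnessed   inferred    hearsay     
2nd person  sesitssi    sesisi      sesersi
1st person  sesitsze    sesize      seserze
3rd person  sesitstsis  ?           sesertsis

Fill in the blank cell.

Attach voice passive -a → sesea.
Attach evidentiality inferred -u → seseau.
Attach person 3rd person -tsis → seseautsis.
Apply vowel harmony: seseautsis → seseeitsis.
Apply vowel deletion: seseeitsis → sesitsis.

sesitsis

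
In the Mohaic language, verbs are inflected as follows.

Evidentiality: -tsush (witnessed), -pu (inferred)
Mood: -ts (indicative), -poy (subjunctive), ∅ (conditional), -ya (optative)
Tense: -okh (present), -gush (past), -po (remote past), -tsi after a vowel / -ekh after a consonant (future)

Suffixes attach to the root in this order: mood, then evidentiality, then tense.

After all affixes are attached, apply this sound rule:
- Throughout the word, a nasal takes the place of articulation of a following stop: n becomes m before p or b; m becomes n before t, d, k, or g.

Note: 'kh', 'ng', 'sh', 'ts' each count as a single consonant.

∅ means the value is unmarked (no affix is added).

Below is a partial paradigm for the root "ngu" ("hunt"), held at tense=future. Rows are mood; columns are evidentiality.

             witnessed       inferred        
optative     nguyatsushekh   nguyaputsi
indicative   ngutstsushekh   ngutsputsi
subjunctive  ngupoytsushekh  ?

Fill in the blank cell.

ngupoyputsi

Attach mood subjunctive -poy → ngupoy.
Attach evidentiality inferred -pu → ngupoypu.
Attach tense future -tsi (after vowel 'u') → ngupoyputsi.
Nasal assimilation: no change.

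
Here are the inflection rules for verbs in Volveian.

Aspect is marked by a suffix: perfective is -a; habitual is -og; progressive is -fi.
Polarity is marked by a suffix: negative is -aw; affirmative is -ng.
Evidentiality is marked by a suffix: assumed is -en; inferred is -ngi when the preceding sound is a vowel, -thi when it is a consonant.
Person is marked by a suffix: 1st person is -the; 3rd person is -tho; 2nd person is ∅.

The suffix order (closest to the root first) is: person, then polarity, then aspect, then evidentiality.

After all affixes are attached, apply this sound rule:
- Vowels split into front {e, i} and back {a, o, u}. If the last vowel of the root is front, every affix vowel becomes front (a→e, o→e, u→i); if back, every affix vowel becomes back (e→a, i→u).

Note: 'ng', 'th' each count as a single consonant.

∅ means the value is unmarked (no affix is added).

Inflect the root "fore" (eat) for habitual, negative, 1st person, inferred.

foretheewegthi

Attach person 1st person -the → forethe.
Attach polarity negative -aw → foretheaw.
Attach aspect habitual -og → foretheawog.
Attach evidentiality inferred -thi (after consonant 'g') → foretheawogthi.
Apply vowel harmony: foretheawogthi → foretheewegthi.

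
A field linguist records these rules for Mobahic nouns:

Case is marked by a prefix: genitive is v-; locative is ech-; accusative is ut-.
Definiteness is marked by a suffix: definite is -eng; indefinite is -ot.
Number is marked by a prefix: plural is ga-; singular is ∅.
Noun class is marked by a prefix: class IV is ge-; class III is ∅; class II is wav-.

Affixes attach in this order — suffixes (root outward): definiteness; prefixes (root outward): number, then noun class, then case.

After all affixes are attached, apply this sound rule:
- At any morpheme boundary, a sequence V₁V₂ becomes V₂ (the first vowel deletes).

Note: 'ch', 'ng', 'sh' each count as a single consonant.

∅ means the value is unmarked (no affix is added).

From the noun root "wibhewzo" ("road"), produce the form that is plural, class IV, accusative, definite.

Attach number plural ga- → gawibhewzo.
Attach noun class class IV ge- → gegawibhewzo.
Attach case accusative ut- → utgegawibhewzo.
Attach definiteness definite -eng → utgegawibhewzoeng.
Apply vowel deletion: utgegawibhewzoeng → utgegawibhewzeng.

utgegawibhewzeng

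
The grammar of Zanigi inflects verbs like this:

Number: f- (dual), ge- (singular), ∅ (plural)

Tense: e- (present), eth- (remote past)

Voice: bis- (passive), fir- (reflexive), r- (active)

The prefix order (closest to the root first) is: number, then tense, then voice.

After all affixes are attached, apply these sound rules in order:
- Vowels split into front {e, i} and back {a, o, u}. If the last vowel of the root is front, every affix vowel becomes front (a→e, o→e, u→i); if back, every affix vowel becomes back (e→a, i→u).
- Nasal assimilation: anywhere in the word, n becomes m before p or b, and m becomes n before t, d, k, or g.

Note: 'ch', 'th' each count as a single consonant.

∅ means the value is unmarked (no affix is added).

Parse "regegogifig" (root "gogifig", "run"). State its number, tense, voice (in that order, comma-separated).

singular, present, active

Segment: r-e-ge-gogifig.
number: ge- → singular.
tense: e- → present.
voice: r- → active.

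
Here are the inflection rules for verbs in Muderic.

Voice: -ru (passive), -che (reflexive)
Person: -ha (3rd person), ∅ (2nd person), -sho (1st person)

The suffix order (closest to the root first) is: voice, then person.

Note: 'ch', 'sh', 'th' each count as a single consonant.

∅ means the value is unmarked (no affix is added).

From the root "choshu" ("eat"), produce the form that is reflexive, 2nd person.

choshuche

Attach voice reflexive -che → choshuche.
person = 2nd person: zero marking, form stays choshuche.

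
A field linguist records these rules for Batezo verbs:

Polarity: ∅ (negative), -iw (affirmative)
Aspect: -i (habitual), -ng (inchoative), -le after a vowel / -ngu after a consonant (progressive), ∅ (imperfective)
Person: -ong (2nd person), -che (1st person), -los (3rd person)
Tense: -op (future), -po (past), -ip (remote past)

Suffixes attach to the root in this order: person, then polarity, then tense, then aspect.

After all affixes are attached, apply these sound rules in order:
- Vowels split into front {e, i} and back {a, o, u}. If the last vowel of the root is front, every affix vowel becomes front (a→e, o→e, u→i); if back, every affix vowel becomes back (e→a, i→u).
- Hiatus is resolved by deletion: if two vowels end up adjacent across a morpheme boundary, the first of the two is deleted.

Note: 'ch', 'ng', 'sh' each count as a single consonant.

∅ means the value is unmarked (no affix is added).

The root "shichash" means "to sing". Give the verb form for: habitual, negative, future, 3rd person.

shichashlosopu

Attach person 3rd person -los → shichashlos.
polarity = negative: zero marking, form stays shichashlos.
Attach tense future -op → shichashlosop.
Attach aspect habitual -i → shichashlosopi.
Apply vowel harmony: shichashlosopi → shichashlosopu.
Vowel deletion: no change.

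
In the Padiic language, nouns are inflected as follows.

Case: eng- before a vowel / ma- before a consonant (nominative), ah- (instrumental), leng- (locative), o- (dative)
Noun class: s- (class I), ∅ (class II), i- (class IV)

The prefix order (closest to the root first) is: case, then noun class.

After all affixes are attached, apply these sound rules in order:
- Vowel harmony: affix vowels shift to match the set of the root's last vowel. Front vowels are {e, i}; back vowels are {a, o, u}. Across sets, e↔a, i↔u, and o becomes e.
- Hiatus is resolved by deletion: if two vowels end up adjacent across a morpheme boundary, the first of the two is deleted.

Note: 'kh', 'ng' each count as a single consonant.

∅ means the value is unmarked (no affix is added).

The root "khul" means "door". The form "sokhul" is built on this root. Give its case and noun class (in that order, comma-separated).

Segment: s-o-khul.
case: o- → dative.
noun class: s- → class I.

dative, class I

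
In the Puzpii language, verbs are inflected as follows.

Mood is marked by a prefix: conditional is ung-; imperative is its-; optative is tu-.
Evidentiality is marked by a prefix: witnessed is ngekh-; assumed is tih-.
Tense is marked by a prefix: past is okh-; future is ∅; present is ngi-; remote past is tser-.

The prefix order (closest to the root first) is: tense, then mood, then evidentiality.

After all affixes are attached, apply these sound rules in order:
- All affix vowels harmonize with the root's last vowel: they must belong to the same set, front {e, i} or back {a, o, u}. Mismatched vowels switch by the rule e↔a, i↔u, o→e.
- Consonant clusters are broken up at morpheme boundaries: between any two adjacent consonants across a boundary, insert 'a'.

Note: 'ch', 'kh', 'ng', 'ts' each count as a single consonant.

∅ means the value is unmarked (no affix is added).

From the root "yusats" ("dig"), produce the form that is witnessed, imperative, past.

Attach tense past okh- → okhyusats.
Attach mood imperative its- → itsokhyusats.
Attach evidentiality witnessed ngekh- → ngekhitsokhyusats.
Apply vowel harmony: ngekhitsokhyusats → ngakhutsokhyusats.
Apply epenthesis: ngakhutsokhyusats → ngakhutsokhayusats.

ngakhutsokhayusats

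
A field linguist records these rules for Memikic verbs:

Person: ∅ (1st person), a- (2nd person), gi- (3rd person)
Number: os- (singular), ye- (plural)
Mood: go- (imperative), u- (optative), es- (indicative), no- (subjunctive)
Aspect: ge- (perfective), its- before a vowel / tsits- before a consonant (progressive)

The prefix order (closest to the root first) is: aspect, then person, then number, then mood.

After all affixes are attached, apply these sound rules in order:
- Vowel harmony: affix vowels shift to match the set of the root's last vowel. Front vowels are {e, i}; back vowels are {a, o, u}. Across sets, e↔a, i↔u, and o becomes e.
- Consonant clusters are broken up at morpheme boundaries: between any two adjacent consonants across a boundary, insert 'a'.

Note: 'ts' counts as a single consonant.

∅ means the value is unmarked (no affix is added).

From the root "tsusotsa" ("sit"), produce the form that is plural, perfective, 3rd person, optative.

Attach aspect perfective ge- → getsusotsa.
Attach person 3rd person gi- → gigetsusotsa.
Attach number plural ye- → yegigetsusotsa.
Attach mood optative u- → uyegigetsusotsa.
Apply vowel harmony: uyegigetsusotsa → uyagugatsusotsa.
Epenthesis: no change.

uyagugatsusotsa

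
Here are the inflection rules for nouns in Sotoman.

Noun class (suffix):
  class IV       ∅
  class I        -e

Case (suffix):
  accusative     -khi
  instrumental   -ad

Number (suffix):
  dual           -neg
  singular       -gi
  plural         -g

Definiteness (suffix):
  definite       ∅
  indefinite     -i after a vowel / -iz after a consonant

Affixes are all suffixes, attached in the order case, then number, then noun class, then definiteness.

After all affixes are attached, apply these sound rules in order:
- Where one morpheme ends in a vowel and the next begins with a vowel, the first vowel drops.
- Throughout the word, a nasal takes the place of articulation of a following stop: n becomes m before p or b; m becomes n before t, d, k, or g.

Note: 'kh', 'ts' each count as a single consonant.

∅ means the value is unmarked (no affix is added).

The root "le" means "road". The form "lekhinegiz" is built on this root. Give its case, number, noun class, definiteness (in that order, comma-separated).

accusative, dual, class IV, indefinite

Segment: le-khi-neg-iz.
case: -khi → accusative.
number: -neg → dual.
noun class: ∅ → class IV.
definiteness: -i/iz → indefinite.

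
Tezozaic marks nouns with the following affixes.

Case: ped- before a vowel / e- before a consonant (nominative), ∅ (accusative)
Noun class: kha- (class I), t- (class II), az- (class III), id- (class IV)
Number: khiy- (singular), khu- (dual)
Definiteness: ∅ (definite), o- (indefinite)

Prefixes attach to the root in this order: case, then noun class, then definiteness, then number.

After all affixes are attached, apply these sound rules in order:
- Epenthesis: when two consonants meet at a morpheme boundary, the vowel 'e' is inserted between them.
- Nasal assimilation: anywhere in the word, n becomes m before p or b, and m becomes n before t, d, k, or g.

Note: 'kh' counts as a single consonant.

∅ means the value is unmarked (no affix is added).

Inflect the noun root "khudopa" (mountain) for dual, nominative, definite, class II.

Attach case nominative e- (before consonant 'kh') → ekhudopa.
Attach noun class class II t- → tekhudopa.
definiteness = definite: zero marking, form stays tekhudopa.
Attach number dual khu- → khutekhudopa.
Epenthesis: no change.
Nasal assimilation: no change.

khutekhudopa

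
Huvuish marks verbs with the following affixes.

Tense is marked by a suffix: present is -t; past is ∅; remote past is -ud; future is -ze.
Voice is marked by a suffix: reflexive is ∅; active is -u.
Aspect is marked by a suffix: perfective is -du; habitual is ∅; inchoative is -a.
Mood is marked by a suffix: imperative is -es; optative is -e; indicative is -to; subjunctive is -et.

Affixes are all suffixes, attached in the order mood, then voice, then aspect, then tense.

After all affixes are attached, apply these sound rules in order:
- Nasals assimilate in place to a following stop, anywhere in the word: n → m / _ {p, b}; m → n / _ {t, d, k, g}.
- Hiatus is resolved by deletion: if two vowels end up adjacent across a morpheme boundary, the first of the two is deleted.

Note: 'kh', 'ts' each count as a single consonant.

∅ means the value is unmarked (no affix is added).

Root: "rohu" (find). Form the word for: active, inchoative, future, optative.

rohaze

Attach mood optative -e → rohue.
Attach voice active -u → rohueu.
Attach aspect inchoative -a → rohueua.
Attach tense future -ze → rohueuaze.
Nasal assimilation: no change.
Apply vowel deletion: rohueuaze → rohaze.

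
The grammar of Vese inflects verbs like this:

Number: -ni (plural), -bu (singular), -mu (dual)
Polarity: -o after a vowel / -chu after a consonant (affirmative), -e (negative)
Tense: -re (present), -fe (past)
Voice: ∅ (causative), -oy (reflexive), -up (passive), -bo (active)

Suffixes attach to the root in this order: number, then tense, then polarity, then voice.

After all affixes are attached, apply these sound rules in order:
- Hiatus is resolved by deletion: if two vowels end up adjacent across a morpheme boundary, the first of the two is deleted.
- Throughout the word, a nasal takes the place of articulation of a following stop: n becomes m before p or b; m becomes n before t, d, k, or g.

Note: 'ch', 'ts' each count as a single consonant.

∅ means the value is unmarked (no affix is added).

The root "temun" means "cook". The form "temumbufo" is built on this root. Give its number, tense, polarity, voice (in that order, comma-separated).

singular, past, affirmative, causative

Segment: temun-bu-fe-o.
number: -bu → singular.
tense: -fe → past.
polarity: -o/chu → affirmative.
voice: ∅ → causative.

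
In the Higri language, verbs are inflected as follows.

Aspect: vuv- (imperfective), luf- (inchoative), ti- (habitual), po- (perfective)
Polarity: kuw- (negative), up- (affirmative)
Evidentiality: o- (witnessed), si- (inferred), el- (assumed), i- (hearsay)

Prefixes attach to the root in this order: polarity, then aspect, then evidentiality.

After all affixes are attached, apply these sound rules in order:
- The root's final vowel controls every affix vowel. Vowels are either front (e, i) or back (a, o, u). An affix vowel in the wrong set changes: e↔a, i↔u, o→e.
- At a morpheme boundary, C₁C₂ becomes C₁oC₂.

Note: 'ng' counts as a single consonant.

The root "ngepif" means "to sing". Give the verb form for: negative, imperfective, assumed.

Attach polarity negative kuw- → kuwngepif.
Attach aspect imperfective vuv- → vuvkuwngepif.
Attach evidentiality assumed el- → elvuvkuwngepif.
Apply vowel harmony: elvuvkuwngepif → elvivkiwngepif.
Apply epenthesis: elvivkiwngepif → elovivokiwongepif.

elovivokiwongepif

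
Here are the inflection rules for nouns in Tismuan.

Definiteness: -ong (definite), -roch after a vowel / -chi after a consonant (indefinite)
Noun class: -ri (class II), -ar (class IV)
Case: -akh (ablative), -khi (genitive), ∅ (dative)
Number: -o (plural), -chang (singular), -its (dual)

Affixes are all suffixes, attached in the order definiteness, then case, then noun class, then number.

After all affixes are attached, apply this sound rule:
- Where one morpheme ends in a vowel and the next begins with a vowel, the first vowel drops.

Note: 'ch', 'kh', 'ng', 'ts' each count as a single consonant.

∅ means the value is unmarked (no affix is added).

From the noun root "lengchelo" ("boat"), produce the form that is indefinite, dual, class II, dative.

lengchelorochrits

Attach definiteness indefinite -roch (after vowel 'o') → lengcheloroch.
case = dative: zero marking, form stays lengcheloroch.
Attach noun class class II -ri → lengchelorochri.
Attach number dual -its → lengchelorochriits.
Apply vowel deletion: lengchelorochriits → lengchelorochrits.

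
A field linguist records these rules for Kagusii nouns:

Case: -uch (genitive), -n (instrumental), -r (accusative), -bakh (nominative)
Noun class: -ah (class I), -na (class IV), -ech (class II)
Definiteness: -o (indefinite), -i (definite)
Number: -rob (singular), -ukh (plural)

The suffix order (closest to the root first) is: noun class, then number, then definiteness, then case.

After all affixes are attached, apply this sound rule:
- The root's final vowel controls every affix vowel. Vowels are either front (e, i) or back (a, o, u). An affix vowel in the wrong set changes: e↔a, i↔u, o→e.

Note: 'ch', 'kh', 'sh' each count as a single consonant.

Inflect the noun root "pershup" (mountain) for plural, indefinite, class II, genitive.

Attach noun class class II -ech → pershupech.
Attach number plural -ukh → pershupechukh.
Attach definiteness indefinite -o → pershupechukho.
Attach case genitive -uch → pershupechukhouch.
Apply vowel harmony: pershupechukhouch → pershupachukhouch.

pershupachukhouch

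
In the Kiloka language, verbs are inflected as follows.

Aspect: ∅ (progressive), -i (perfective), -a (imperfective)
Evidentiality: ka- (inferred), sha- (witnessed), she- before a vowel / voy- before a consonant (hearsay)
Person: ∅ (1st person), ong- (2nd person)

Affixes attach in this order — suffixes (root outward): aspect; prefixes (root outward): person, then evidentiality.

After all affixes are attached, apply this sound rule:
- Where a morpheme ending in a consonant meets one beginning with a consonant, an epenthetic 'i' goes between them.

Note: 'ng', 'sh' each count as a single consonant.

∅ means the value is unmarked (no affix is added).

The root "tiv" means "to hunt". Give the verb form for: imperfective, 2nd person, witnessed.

shaongitiva

Attach person 2nd person ong- → ongtiv.
Attach aspect imperfective -a → ongtiva.
Attach evidentiality witnessed sha- → shaongtiva.
Apply epenthesis: shaongtiva → shaongitiva.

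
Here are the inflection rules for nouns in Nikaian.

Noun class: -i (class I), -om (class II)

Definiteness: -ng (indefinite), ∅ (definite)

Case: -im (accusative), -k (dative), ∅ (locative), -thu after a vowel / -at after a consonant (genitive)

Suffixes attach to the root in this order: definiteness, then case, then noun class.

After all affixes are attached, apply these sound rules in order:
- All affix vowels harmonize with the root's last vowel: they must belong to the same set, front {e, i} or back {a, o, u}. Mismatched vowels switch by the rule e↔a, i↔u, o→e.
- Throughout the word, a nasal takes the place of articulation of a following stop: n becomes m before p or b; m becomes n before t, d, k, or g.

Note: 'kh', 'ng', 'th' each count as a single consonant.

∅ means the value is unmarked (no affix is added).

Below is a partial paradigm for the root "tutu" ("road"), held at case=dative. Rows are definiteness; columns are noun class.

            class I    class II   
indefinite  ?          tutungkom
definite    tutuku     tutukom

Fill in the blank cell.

Attach definiteness indefinite -ng → tutung.
Attach case dative -k → tutungk.
Attach noun class class I -i → tutungki.
Apply vowel harmony: tutungki → tutungku.
Nasal assimilation: no change.

tutungku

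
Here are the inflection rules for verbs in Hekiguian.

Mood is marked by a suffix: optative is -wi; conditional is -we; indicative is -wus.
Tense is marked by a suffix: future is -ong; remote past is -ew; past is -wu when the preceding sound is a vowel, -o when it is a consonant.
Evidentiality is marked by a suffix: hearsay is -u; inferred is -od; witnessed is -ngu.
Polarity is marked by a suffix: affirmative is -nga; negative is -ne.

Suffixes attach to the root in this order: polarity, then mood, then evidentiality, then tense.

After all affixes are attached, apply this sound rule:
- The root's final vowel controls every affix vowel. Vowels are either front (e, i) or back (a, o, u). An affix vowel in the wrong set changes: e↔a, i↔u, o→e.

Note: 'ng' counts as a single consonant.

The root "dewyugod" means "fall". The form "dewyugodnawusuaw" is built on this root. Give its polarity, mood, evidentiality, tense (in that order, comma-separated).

Segment: dewyugod-ne-wus-u-ew.
polarity: -ne → negative.
mood: -wus → indicative.
evidentiality: -u → hearsay.
tense: -ew → remote past.

negative, indicative, hearsay, remote past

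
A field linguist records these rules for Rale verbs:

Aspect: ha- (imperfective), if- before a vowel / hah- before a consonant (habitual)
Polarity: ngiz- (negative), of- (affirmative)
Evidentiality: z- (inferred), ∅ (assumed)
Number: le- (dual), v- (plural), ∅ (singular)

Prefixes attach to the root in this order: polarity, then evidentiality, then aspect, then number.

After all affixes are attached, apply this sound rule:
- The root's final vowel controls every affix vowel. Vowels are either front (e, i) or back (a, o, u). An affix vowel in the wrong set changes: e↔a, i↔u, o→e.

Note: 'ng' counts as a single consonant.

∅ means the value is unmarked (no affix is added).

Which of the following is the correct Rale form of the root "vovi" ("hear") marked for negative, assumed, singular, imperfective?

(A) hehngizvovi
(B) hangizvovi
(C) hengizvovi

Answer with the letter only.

Attach polarity negative ngiz- → ngizvovi.
evidentiality = assumed: zero marking, form stays ngizvovi.
Attach aspect imperfective ha- → hangizvovi.
number = singular: zero marking, form stays hangizvovi.
Apply vowel harmony: hangizvovi → hengizvovi.
So the correct form is hengizvovi, option (C).
(A) hehngizvovi is wrong: it uses habitual instead of imperfective for aspect.
(B) hangizvovi is wrong: it fails to apply the sound rule(s).

C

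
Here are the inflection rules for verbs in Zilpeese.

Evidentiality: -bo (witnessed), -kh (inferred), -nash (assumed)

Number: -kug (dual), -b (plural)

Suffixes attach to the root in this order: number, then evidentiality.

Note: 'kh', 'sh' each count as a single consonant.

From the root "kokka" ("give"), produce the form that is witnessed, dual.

Attach number dual -kug → kokkakug.
Attach evidentiality witnessed -bo → kokkakugbo.

kokkakugbo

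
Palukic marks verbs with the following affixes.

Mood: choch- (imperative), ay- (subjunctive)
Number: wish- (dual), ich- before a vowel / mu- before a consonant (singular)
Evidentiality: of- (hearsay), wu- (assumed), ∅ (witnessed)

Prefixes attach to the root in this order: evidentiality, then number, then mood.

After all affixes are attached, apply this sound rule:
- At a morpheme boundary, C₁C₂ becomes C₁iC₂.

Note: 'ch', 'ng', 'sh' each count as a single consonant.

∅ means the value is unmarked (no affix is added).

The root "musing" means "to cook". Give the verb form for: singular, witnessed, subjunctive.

evidentiality = witnessed: zero marking, form stays musing.
Attach number singular mu- (before consonant 'm') → mumusing.
Attach mood subjunctive ay- → aymumusing.
Apply epenthesis: aymumusing → ayimumusing.

ayimumusing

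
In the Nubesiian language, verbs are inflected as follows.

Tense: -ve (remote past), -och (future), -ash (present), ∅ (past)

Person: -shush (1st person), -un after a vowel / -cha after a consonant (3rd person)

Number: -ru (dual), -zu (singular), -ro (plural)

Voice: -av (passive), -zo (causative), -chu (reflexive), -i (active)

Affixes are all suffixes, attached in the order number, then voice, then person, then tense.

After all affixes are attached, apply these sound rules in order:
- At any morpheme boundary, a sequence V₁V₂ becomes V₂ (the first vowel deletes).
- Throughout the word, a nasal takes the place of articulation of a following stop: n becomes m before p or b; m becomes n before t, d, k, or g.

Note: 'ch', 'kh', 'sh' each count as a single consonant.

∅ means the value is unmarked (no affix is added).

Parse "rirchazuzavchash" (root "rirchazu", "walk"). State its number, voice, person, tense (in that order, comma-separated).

singular, passive, 3rd person, present

Segment: rirchazu-zu-av-cha-ash.
number: -zu → singular.
voice: -av → passive.
person: -un/cha → 3rd person.
tense: -ash → present.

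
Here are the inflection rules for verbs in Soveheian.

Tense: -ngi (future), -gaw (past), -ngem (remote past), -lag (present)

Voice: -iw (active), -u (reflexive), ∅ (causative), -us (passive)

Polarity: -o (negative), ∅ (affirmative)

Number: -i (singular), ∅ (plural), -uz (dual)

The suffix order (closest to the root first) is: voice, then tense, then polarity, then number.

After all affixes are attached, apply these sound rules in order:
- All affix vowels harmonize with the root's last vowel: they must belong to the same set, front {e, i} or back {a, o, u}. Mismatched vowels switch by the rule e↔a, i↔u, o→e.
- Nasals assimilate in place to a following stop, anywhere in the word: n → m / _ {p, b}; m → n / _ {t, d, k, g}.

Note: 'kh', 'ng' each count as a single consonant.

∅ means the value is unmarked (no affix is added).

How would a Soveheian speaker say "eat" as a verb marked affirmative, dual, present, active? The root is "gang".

ganguwlaguz

Attach voice active -iw → gangiw.
Attach tense present -lag → gangiwlag.
polarity = affirmative: zero marking, form stays gangiwlag.
Attach number dual -uz → gangiwlaguz.
Apply vowel harmony: gangiwlaguz → ganguwlaguz.
Nasal assimilation: no change.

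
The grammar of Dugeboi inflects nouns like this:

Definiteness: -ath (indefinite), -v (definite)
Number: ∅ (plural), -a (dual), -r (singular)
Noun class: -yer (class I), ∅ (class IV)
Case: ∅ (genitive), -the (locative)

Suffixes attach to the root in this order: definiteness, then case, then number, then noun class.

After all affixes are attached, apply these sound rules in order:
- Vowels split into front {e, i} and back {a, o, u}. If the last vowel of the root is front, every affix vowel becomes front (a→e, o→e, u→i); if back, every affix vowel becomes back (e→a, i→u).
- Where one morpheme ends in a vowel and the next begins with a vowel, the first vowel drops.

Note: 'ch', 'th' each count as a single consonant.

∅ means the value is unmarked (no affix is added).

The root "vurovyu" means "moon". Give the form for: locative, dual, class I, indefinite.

Attach definiteness indefinite -ath → vurovyuath.
Attach case locative -the → vurovyuaththe.
Attach number dual -a → vurovyuaththea.
Attach noun class class I -yer → vurovyuaththeayer.
Apply vowel harmony: vurovyuaththeayer → vurovyuaththaayar.
Apply vowel deletion: vurovyuaththaayar → vurovyaththayar.

vurovyaththayar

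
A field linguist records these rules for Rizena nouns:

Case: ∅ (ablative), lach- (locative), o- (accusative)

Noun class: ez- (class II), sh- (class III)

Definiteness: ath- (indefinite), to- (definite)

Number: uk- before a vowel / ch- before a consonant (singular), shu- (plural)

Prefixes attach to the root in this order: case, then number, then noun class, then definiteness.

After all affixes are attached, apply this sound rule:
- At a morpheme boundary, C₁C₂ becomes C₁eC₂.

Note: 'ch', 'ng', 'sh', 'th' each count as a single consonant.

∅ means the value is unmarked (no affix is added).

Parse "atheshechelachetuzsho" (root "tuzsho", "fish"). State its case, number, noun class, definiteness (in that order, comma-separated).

Segment: ath-sh-ch-lach-tuzsho.
case: lach- → locative.
number: uk/ch- → singular.
noun class: sh- → class III.
definiteness: ath- → indefinite.

locative, singular, class III, indefinite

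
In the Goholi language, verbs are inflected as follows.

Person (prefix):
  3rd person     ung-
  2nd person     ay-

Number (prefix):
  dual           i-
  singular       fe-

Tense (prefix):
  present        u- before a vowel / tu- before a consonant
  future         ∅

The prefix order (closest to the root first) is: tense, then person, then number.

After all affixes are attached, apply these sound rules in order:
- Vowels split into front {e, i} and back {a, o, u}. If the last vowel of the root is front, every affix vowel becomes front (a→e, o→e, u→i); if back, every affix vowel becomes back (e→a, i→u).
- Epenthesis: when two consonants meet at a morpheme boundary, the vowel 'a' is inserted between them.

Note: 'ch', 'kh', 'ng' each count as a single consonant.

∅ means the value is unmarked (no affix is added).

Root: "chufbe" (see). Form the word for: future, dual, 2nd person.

ieyachufbe

tense = future: zero marking, form stays chufbe.
Attach person 2nd person ay- → aychufbe.
Attach number dual i- → iaychufbe.
Apply vowel harmony: iaychufbe → ieychufbe.
Apply epenthesis: ieychufbe → ieyachufbe.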